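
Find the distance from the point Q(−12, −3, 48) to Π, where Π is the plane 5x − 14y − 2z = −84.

2

Normal vector n = (5, −14, −2), and n·(−12, −3, 48) − (−84) = −30.
|n| = √(25 + 196 + 4) = 15, so the distance is |-30|/15 = 2.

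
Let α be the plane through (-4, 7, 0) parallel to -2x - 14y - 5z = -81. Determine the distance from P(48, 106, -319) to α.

7

Parallel planes share the normal n = (-2, -14, -5); since (-4, 7, 0) lies on the plane, its equation is -2x - 14y - 5z = -90.
Then n·(48, 106, -319) - (-90) = 105.
|n| = √(4 + 196 + 25) = 15, so the distance is |105|/15 = 7.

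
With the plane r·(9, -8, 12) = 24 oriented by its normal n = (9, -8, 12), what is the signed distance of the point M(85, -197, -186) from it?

n·M − 24 = 85.
|n| = 17, so the signed distance is 85/17 = 5.

5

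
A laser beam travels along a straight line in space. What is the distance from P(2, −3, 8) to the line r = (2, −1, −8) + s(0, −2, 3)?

2√13

Direction vector d = (0, −2, 3).
AP = (0, −2, 16); AP·d = 52, |AP|² = 260, |d|² = 13.
distance² = |AP|² − (AP·d)²/|d|² = 260 − 2704/13 = 52, so the distance is 2√13.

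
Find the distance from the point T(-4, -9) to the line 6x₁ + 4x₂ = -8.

2√13

d = |6·(-4) + 4·(-9) − (-8)| / √(36 + 16) = |-52|/(2√13) = 2√13.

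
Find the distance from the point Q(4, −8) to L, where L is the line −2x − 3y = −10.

2√13

The normal to the line is n = (−2, −3) with |n| = √13.
|n·Q − (-10)| = |16 − (-10)| = 26, so the distance is 26/√13 = 2√13.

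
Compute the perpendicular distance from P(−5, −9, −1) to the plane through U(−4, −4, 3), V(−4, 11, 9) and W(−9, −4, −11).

UV = (0, 15, 6) and UW = (−5, 0, −14), so a normal is n = UV × UW = (−210, −30, 75).
n = (−210, −30, 75); n·P − 1185 = 60; |n| = 225; distance = 60/225 = 4/15.

4/15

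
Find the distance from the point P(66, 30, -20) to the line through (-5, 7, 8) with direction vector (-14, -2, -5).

Direction vector d = (-14, -2, -5).
AP = (71, 23, -28); AP·d = -900, |AP|² = 6354, |d|² = 225.
distance² = |AP|² − (AP·d)²/|d|² = 6354 − 810000/225 = 2754, so the distance is 9√34.

9√34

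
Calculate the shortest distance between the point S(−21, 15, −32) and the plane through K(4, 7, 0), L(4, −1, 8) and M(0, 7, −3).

KL = (0, −8, 8) and KM = (−4, 0, −3), so a normal is n = KL × KM = (24, −32, −32).
Then n·(−21, 15, −32) − (−128) = 168.
|n| = √(576 + 1024 + 1024) = 8√41, so the distance is |168|/(8√41) = 21√41/41.

21/√41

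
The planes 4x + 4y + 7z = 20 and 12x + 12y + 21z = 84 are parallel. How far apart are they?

8/9

Divide the second equation by 3 to match normals: 4x + 4y + 7z = 28.
With common normal n = (4, 4, 7) (|n| = 9), the distance is |20 − 28|/|n| = 8/9.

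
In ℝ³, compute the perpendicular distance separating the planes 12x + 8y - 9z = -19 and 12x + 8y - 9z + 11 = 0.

8/17

Both planes have normal n = (12, 8, -9), |n| = 17. Any point on the first plane is at distance |(-11) − (-19)|/|n| = 8/17 from the second.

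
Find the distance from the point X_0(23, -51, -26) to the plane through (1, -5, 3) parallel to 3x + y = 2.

Parallel planes share the normal n = (3, 1, 0); since (1, -5, 3) lies on the plane, its equation is 3x + y = -2.
n = (3, 1, 0); n·P − (-2) = 20; |n| = √10; distance = 20/√10 = 2√10.

2√10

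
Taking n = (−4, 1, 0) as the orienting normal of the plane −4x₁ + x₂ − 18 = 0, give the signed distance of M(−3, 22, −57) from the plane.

n·M − 18 = 16.
|n| = √17, so the signed distance is 16√17/17.

16√17/17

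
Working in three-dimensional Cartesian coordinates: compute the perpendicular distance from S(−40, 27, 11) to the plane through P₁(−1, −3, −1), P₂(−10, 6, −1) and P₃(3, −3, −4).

P₁P₂ = (−9, 9, 0) and P₁P₃ = (4, 0, −3), so a normal is n = P₁P₂ × P₁P₃ = (−27, −27, −36).
n = (−27, −27, −36); n·P − 144 = -189; |n| = 9√34; distance = 189/(9√34) = 21/√34.

21√34/34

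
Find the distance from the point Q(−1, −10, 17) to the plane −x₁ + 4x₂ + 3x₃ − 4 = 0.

d = |(-1)·(-1) + 4·(-10) + 3·17 − 4| / √(1 + 16 + 9) = |8| / √26 = 8/√26.

8/√26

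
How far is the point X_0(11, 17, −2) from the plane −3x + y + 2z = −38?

9√14/7

Normal vector n = (−3, 1, 2), and n·(11, 17, −2) − (−38) = 18.
|n| = √(9 + 1 + 4) = √14, so the distance is |18|/√14 = 9√14/7.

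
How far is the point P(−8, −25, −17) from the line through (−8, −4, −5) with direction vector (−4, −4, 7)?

3√65

Direction vector d = (−4, −4, 7).
AP = (0, −21, −12); AP·d = 0, |AP|² = 585, |d|² = 81.
distance² = |AP|² − (AP·d)²/|d|² = 585 − 0/81 = 585, so the distance is 3√65.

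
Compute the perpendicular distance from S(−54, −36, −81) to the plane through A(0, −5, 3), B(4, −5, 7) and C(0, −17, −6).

AB = (4, 0, 4) and AC = (0, −12, −9), so a normal is n = AB × AC = (48, 36, −48).
Then n·(−54, −36, −81) − (−324) = 324.
|n| = √(2304 + 1296 + 2304) = 12√41, so the distance is |324|/(12√41) = 27/√41.

27/√41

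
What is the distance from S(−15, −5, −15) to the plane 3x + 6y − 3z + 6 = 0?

n = (3, 6, −3); n·P − (-6) = -24; |n| = 3√6; distance = 24/(3√6) = 4√6/3.

4√6/3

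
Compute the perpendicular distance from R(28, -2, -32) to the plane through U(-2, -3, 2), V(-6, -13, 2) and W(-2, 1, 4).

4√5/5

UV = (-4, -10, 0) and UW = (0, 4, 2), so a normal is n = UV × UW = (-20, 8, -16).
Then n·(28, -2, -32) - (-16) = -48.
|n| = √(400 + 64 + 256) = 12√5, so the distance is |-48|/(12√5) = 4/√5.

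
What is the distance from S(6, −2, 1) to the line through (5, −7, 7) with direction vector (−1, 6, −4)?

Direction vector d = (−1, 6, −4).
AP = (1, 5, −6), and AP × d = (16, 10, 11).
|AP × d|² = 477 and |d|² = 53, so the distance is √(477/53) = √9 = 3.

3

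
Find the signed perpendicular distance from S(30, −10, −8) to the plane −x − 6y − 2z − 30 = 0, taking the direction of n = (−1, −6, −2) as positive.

n·S − 30 = 16.
|n| = √41, so the signed distance is 16/√41.

16/√41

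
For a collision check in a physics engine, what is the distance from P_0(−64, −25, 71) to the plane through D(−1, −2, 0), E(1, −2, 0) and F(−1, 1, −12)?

21√17/17

DE = (2, 0, 0) and DF = (0, 3, −12), so a normal is n = DE × DF = (0, 24, 6).
d = |24·(-25) + 6·71 − (-48)| / √(0 + 576 + 36) = |-126| / (6√17) = 21/√17.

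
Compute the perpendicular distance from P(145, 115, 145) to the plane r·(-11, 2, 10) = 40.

Normal vector n = (-11, 2, 10), and n·(145, 115, 145) - 40 = 45.
|n| = √(121 + 4 + 100) = 15, so the distance is |45|/15 = 3.

3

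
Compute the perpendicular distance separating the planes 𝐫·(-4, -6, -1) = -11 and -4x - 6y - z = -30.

19/√53

With common normal n = (-4, -6, -1) (|n| = √53), the distance is |(-11) − (-30)|/|n| = 19/√53 = 19√53/53.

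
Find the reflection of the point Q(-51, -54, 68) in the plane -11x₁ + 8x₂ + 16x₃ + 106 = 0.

(15, -102, -28)

With n = (-11, 8, 16), the signed offset is (n·Q − (-106))/|n|² = 1323/441 = 3.
Q' = Q − 2t·n = (-51, -54, 68) − 6·(-11, 8, 16) = (15, -102, -28).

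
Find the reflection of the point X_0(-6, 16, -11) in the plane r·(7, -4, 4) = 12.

(22, 0, 5)

n = (7, -4, 4), |n|² = 81, n·X_0 − 12 = -162, so t = -162/81 = -2.
Foot F = X_0 − (-2)·n = (8, 8, -3); the reflection is 2F − X_0 = (22, 0, 5).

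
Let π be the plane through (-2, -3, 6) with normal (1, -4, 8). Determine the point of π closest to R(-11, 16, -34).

(-6, -4, 6)

n = (1, -4, 8), |n|² = 81, and n·R − 58 = -405.
t = -405/81 = -5, so the foot is R − t·n = (-11, 16, -34) − (-5)·(1, -4, 8) = (-6, -4, 6).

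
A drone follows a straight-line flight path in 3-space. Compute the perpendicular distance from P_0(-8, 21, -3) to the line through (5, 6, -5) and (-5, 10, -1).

A direction vector is d = (-10, 4, 4).
AP = (-13, 15, 2), and AP × d = (52, 32, 98).
|AP × d|² = 13332 and |d|² = 132, so the distance is √(13332/132) = √101.

√101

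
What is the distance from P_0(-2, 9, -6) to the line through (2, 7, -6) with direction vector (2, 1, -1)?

√14

Direction vector d = (2, 1, -1).
AP = (-4, 2, 0); AP·d = -6, |AP|² = 20, |d|² = 6.
distance² = |AP|² − (AP·d)²/|d|² = 20 − 36/6 = 14, so the distance is √14.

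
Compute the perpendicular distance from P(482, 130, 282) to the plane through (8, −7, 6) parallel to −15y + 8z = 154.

Parallel planes share the normal n = (0, −15, 8); since (8, −7, 6) lies on the plane, its equation is −15y + 8z = 153.
Then n·(482, 130, 282) − 153 = 153.
|n| = √(0 + 225 + 64) = 17, so the distance is |153|/17 = 9.

9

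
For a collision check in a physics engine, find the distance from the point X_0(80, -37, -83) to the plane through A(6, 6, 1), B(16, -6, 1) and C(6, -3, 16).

AB = (10, -12, 0) and AC = (0, -9, 15), so a normal is n = AB × AC = (-180, -150, -90).
Then n·(80, -37, -83) - (-2070) = 690.
|n| = √(32400 + 22500 + 8100) = 30√70, so the distance is |690|/(30√70) = 23/√70.

23/√70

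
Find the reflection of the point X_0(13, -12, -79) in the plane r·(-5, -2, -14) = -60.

n = (-5, -2, -14), |n|² = 225, n·X_0 − (-60) = 1125, so t = 1125/225 = 5.
Foot F = X_0 − 5·n = (38, -2, -9); the reflection is 2F − X_0 = (63, 8, 61).

(63, 8, 61)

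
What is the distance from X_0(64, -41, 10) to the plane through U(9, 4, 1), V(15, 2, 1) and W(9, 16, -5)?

UV = (6, -2, 0) and UW = (0, 12, -6), so a normal is n = UV × UW = (12, 36, 72).
Then n·(64, -41, 10) - 324 = -312.
|n| = √(144 + 1296 + 5184) = 12√46, so the distance is |-312|/(12√46) = 26/√46.

26/√46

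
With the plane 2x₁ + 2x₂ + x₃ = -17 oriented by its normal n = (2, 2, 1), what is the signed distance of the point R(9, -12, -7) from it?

4/3

n·R − (-17) = 4.
|n| = 3, so the signed distance is 4/3.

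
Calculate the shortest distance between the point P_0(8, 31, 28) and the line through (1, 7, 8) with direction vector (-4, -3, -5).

15

Direction vector d = (-4, -3, -5).
AP = (7, 24, 20); AP·d = -200, |AP|² = 1025, |d|² = 50.
distance² = |AP|² − (AP·d)²/|d|² = 1025 − 40000/50 = 225, so the distance is 15.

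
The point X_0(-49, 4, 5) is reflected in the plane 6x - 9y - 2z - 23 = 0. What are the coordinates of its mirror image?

With n = (6, -9, -2), the signed offset is (n·X_0 − 23)/|n|² = -363/121 = -3.
X_0' = X_0 − 2t·n = (-49, 4, 5) − (-6)·(6, -9, -2) = (-13, -50, -7).

(-13, -50, -7)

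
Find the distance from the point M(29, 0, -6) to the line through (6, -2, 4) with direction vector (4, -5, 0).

√469

Direction vector d = (4, -5, 0).
AP = (23, 2, -10), and AP × d = (-50, -40, -123).
|AP × d|² = 19229 and |d|² = 41, so the distance is √(19229/41) = √469.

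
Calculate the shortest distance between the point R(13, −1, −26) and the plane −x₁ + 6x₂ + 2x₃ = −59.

12√41/41

Normal vector n = (−1, 6, 2), and n·(13, −1, −26) − (−59) = −12.
|n| = √(1 + 36 + 4) = √41, so the distance is |-12|/√41 = 12√41/41.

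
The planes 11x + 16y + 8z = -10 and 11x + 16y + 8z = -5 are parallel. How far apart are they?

Both planes have normal n = (11, 16, 8), |n| = 21. Any point on the first plane is at distance |(-5) − (-10)|/|n| = 5/21 from the second.

5/21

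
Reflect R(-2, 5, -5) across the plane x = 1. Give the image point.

n = (1, 0, 0), |n|² = 1, n·R − 1 = -3, so t = -3/1 = -3.
Foot F = R − (-3)·n = (1, 5, -5); the reflection is 2F − R = (4, 5, -5).

(4, 5, -5)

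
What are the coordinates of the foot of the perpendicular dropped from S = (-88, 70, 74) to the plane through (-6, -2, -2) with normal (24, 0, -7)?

(8, 70, 46)

n = (24, 0, -7), |n|² = 625, and n·S − (-130) = -2500.
t = -2500/625 = -4, so the foot is S − t·n = (-88, 70, 74) − (-4)·(24, 0, -7) = (8, 70, 46).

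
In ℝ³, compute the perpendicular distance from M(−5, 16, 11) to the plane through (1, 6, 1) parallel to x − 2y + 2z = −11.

Parallel planes share the normal n = (1, −2, 2); since (1, 6, 1) lies on the plane, its equation is x − 2y + 2z = -9.
Then n·(−5, 16, 11) − (−9) = −6.
|n| = √(1 + 4 + 4) = 3, so the distance is |-6|/3 = 2.

2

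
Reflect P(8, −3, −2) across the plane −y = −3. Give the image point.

n = (0, −1, 0), |n|² = 1, n·P − (-3) = 6, so t = 6/1 = 6.
Foot F = P − 6·n = (8, 3, −2); the reflection is 2F − P = (8, 9, −2).

(8, 9, -2)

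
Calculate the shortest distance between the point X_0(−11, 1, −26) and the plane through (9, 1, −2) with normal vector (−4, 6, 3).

The plane has equation n·(r − (9, 1, −2)) = 0, i.e. n·r = -36.
d = |(-4)·(-11) + 6·1 + 3·(-26) − (-36)| / √(16 + 36 + 9) = |8| / √61 = 8/√61.

8√61/61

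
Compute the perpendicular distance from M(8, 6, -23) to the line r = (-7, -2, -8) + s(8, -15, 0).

√514

Direction vector d = (8, -15, 0).
AP = (15, 8, -15); AP·d = 0, |AP|² = 514, |d|² = 289.
distance² = |AP|² − (AP·d)²/|d|² = 514 − 0/289 = 514, so the distance is √514.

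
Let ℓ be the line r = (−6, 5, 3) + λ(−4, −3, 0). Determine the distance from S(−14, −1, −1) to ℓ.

4

Direction vector d = (−4, −3, 0).
AP = (−8, −6, −4), and AP × d = (−12, 16, 0).
|AP × d|² = 400 and |d|² = 25, so the distance is √(400/25) = √16 = 4.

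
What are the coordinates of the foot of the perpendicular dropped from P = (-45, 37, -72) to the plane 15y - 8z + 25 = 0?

The perpendicular from P has direction n = (0, 15, -8): r = (-45, 37, -72) + λ(0, 15, -8).
Substitute into the plane: n·(P + λn) = -25 gives 1131 + 289λ = -25, so λ = -4.
Foot = (-45, 37, -72) + (-4)·(0, 15, -8) = (-45, -23, -40).

(-45, -23, -40)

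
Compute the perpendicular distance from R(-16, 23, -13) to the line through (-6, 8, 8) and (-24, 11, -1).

4√22

A direction vector is d = (-18, 3, -9).
AP = (-10, 15, -21), and AP × d = (-72, 288, 240).
|AP × d|² = 145728 and |d|² = 414, so the distance is √(145728/414) = √352 = 4√22.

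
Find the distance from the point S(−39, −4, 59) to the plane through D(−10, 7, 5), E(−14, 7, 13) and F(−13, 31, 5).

3

DE = (−4, 0, 8) and DF = (−3, 24, 0), so a normal is n = DE × DF = (−192, −24, −96).
Then n·(−39, −4, 59) − 1272 = 648.
|n| = √(36864 + 576 + 9216) = 216, so the distance is |648|/216 = 3.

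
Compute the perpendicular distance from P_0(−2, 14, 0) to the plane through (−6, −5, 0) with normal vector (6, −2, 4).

The plane has equation n·(r − (−6, −5, 0)) = 0, i.e. n·r = -26.
Then n·(−2, 14, 0) − (−26) = −14.
|n| = √(36 + 4 + 16) = 2√14, so the distance is |-14|/(2√14) = 7/√14.

7/√14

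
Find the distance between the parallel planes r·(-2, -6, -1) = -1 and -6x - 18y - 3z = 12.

5√41/41

Divide the second equation by 3 to match normals: -2x - 6y - z = 4.
With common normal n = (-2, -6, -1) (|n| = √41), the distance is |(-1) − 4|/|n| = 5/√41 = 5√41/41.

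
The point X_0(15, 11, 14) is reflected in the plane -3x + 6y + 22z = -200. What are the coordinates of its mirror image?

(21, -1, -30)

With n = (-3, 6, 22), the signed offset is (n·X_0 − (-200))/|n|² = 529/529 = 1.
X_0' = X_0 − 2t·n = (15, 11, 14) − 2·(-3, 6, 22) = (21, -1, -30).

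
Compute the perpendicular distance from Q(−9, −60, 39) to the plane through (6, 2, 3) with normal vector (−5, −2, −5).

The plane has equation n·(r − (6, 2, 3)) = 0, i.e. n·r = -49.
Then n·(−9, −60, 39) − (−49) = 19.
|n| = √(25 + 4 + 25) = 3√6, so the distance is |19|/(3√6) = 19/(3√6).

19√6/18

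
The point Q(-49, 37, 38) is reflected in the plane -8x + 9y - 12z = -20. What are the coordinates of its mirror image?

n = (-8, 9, -12), |n|² = 289, n·Q − (-20) = 289, so t = 289/289 = 1.
Foot F = Q − 1·n = (-41, 28, 50); the reflection is 2F − Q = (-33, 19, 62).

(-33, 19, 62)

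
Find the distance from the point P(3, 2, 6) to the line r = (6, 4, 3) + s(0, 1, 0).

3√2

Direction vector d = (0, 1, 0).
AP = (−3, −2, 3); AP·d = -2, |AP|² = 22, |d|² = 1.
distance² = |AP|² − (AP·d)²/|d|² = 22 − 4/1 = 18, so the distance is 3√2.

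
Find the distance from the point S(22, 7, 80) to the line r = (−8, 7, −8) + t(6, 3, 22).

Direction vector d = (6, 3, 22).
AP = (30, 0, 88), and AP × d = (−264, −132, 90).
|AP × d|² = 95220 and |d|² = 529, so the distance is √(95220/529) = √180 = 6√5.

6√5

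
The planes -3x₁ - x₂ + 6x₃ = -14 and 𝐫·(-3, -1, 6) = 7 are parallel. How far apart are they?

21/√46

With common normal n = (-3, -1, 6) (|n| = √46), the distance is |(-14) − 7|/|n| = 21/√46 = 21√46/46.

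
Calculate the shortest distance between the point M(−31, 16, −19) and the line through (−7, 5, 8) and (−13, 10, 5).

3√34

A direction vector is d = (−6, 5, −3).
AP = (−24, 11, −27); AP·d = 280, |AP|² = 1426, |d|² = 70.
distance² = |AP|² − (AP·d)²/|d|² = 1426 − 78400/70 = 306, so the distance is 3√34.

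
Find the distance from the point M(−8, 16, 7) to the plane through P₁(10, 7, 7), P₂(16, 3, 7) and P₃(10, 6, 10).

9/√14

P₁P₂ = (6, −4, 0) and P₁P₃ = (0, −1, 3), so a normal is n = P₁P₂ × P₁P₃ = (−12, −18, −6).
Then n·(−8, 16, 7) − (−288) = 54.
|n| = √(144 + 324 + 36) = 6√14, so the distance is |54|/(6√14) = 9√14/14.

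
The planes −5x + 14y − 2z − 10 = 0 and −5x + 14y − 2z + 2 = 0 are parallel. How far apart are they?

Both planes have normal n = (−5, 14, −2), |n| = 15. Any point on the first plane is at distance |(-2) − 10|/|n| = 12/15 = 4/5 from the second.

4/5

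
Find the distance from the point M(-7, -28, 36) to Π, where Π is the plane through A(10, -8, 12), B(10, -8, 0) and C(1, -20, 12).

8/5

AB = (0, 0, -12) and AC = (-9, -12, 0), so a normal is n = AB × AC = (-144, 108, 0).
Then n·(-7, -28, 36) - (-2304) = 288.
|n| = √(20736 + 11664 + 0) = 180, so the distance is |288|/180 = 8/5.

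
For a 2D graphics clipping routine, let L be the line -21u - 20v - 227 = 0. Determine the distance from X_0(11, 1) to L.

478/29

d = |(-21)·11 + (-20)·1 − 227| / √(441 + 400) = |-478|/29 = 478/29.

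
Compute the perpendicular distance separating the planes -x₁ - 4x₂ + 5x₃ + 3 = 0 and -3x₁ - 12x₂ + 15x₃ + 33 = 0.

Divide the second equation by 3 to match normals: -x₁ - 4x₂ + 5x₃ = -11.
With common normal n = (-1, -4, 5) (|n| = √42), the distance is |(-3) − (-11)|/|n| = 8/√42.

8/√42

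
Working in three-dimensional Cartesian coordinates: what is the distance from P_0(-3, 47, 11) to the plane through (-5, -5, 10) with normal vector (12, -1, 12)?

The plane has equation n·(r − (-5, -5, 10)) = 0, i.e. n·r = 65.
Then n·(-3, 47, 11) - 65 = -16.
|n| = √(144 + 1 + 144) = 17, so the distance is |-16|/17 = 16/17.

16/17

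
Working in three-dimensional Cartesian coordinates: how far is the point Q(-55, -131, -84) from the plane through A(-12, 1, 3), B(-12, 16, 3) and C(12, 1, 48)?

AB = (0, 15, 0) and AC = (24, 0, 45), so a normal is n = AB × AC = (675, 0, -360).
Then n·(-55, -131, -84) - (-9180) = 2295.
|n| = √(455625 + 0 + 129600) = 765, so the distance is |2295|/765 = 3.

3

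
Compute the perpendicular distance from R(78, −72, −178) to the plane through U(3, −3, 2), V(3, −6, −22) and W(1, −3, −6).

UV = (0, −3, −24) and UW = (−2, 0, −8), so a normal is n = UV × UW = (24, 48, −6).
d = |24·78 + 48·(-72) + (-6)·(-178) − (-84)| / √(576 + 2304 + 36) = |-432| / 54 = 8.

8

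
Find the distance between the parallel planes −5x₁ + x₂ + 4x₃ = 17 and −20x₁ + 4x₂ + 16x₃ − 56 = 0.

3/√42

Divide the second equation by 4 to match normals: −5x₁ + x₂ + 4x₃ = 14.
Both planes have normal n = (−5, 1, 4), |n| = √42. Any point on the first plane is at distance |14 − 17|/|n| = 3/√42 from the second.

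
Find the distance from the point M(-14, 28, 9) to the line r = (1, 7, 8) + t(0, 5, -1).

√251

Direction vector d = (0, 5, -1).
AP = (-15, 21, 1); AP·d = 104, |AP|² = 667, |d|² = 26.
distance² = |AP|² − (AP·d)²/|d|² = 667 − 10816/26 = 251, so the distance is √251.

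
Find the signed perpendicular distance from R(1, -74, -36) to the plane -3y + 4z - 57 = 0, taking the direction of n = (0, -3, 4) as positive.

21/5

n·R − 57 = 21.
|n| = 5, so the signed distance is 21/5.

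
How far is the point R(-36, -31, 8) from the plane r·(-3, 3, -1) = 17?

Normal vector n = (-3, 3, -1), and n·(-36, -31, 8) - 17 = -10.
|n| = √(9 + 9 + 1) = √19, so the distance is |-10|/√19 = 10/√19.

10/√19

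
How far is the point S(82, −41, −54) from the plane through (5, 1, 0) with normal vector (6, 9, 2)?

The plane has equation n·(r − (5, 1, 0)) = 0, i.e. n·r = 39.
d = |6·82 + 9·(-41) + 2·(-54) − 39| / √(36 + 81 + 4) = |-24| / 11 = 24/11.

24/11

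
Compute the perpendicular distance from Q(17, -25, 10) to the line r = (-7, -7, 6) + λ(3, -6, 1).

6√5

Direction vector d = (3, -6, 1).
AP = (24, -18, 4), and AP × d = (6, -12, -90).
|AP × d|² = 8280 and |d|² = 46, so the distance is √(8280/46) = √180 = 6√5.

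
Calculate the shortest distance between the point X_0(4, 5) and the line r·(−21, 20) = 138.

The normal to the line is n = (−21, 20) with |n| = 29.
|n·X_0 − 138| = |16 − 138| = 122, so the distance is 122/29.

122/29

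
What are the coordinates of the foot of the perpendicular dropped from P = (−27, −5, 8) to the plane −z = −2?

(-27, -5, 2)

The perpendicular from P has direction n = (0, 0, −1): r = (−27, −5, 8) + μ(0, 0, −1).
Substitute into the plane: n·(P + μn) = -2 gives -8 + 1μ = -2, so μ = 6.
Foot = (−27, −5, 8) + 6·(0, 0, −1) = (−27, −5, 2).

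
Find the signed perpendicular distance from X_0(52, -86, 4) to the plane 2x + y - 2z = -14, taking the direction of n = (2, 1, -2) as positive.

n·X_0 − (-14) = 24.
|n| = 3, so the signed distance is 24/3 = 8.

8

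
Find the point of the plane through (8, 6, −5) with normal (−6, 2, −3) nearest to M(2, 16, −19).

(14, 12, -13)

n = (−6, 2, −3), |n|² = 49, and n·M − (-21) = 98.
t = 98/49 = 2, so the foot is M − t·n = (2, 16, −19) − 2·(−6, 2, −3) = (14, 12, −13).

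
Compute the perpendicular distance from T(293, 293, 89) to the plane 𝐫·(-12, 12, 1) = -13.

d = |(-12)·293 + 12·293 + 1·89 − (-13)| / √(144 + 144 + 1) = |102| / 17 = 6.

6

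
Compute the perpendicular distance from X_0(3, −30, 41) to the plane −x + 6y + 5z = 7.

Normal vector n = (−1, 6, 5), and n·(3, −30, 41) − 7 = 15.
|n| = √(1 + 36 + 25) = √62, so the distance is |15|/√62 = 15√62/62.

15/√62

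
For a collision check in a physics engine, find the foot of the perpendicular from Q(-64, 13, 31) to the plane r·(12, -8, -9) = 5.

n = (12, -8, -9), |n|² = 289, and n·Q − 5 = -1156.
t = -1156/289 = -4, so the foot is Q − t·n = (-64, 13, 31) − (-4)·(12, -8, -9) = (-16, -19, -5).

(-16, -19, -5)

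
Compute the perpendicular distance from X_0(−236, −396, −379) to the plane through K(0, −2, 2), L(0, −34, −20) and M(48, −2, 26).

6

KL = (0, −32, −22) and KM = (48, 0, 24), so a normal is n = KL × KM = (−768, −1056, 1536).
Then n·(−236, −396, −379) − 5184 = 12096.
|n| = √(589824 + 1115136 + 2359296) = 2016, so the distance is |12096|/2016 = 6.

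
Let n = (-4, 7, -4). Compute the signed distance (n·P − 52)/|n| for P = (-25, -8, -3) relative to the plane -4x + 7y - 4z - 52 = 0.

4/9

n·P − 52 = 4.
|n| = 9, so the signed distance is 4/9.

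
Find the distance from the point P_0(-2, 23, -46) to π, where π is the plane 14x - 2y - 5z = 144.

n = (14, -2, -5); n·P − 144 = 12; |n| = 15; distance = 12/15 = 4/5.

4/5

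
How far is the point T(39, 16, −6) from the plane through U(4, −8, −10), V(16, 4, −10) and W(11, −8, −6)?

16/9

UV = (12, 12, 0) and UW = (7, 0, 4), so a normal is n = UV × UW = (48, −48, −84).
n = (48, −48, −84); n·P − 1416 = 192; |n| = 108; distance = 192/108 = 16/9.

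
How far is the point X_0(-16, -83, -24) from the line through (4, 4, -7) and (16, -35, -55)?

√4289

A direction vector is d = (12, -39, -48).
AP = (-20, -87, -17); AP·d = 3969, |AP|² = 8258, |d|² = 3969.
distance² = |AP|² − (AP·d)²/|d|² = 8258 − 15752961/3969 = 4289, so the distance is √4289.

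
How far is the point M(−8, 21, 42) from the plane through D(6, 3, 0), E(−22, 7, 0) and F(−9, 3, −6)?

14/15

DE = (−28, 4, 0) and DF = (−15, 0, −6), so a normal is n = DE × DF = (−24, −168, 60).
Then n·(−8, 21, 42) − (−648) = −168.
|n| = √(576 + 28224 + 3600) = 180, so the distance is |-168|/180 = 14/15.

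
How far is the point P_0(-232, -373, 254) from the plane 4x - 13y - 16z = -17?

6

n = (4, -13, -16); n·P − (-17) = -126; |n| = 21; distance = 126/21 = 6.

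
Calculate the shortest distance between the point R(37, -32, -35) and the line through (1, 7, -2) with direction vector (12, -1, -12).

Direction vector d = (12, -1, -12).
AP = (36, -39, -33), and AP × d = (435, 36, 432).
|AP × d|² = 377145 and |d|² = 289, so the distance is √(377145/289) = √1305 = 3√145.

3√145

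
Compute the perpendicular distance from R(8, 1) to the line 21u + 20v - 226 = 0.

The normal to the line is n = (21, 20) with |n| = 29.
|n·R − 226| = |188 − 226| = 38, so the distance is 38/29.

38/29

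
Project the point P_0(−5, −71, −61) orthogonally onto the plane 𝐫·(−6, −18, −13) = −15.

n = (−6, −18, −13), |n|² = 529, and n·P_0 − (-15) = 2116.
t = 2116/529 = 4, so the foot is P_0 − t·n = (−5, −71, −61) − 4·(−6, −18, −13) = (19, 1, −9).

(19, 1, -9)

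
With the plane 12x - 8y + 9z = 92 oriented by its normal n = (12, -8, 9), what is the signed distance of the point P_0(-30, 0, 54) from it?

2

n·P_0 − 92 = 34.
|n| = 17, so the signed distance is 34/17 = 2.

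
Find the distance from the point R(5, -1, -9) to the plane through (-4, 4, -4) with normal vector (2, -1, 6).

The plane has equation n·(r − (-4, 4, -4)) = 0, i.e. n·r = -36.
Then n·(5, -1, -9) - (-36) = -7.
|n| = √(4 + 1 + 36) = √41, so the distance is |-7|/√41 = 7√41/41.

7/√41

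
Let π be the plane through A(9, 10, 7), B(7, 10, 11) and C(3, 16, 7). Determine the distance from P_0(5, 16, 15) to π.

4

AB = (-2, 0, 4) and AC = (-6, 6, 0), so a normal is n = AB × AC = (-24, -24, -12).
Then n·(5, 16, 15) - (-540) = -144.
|n| = √(576 + 576 + 144) = 36, so the distance is |-144|/36 = 4.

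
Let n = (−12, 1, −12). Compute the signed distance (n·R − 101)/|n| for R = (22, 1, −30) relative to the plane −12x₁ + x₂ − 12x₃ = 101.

n·R − 101 = -4.
|n| = 17, so the signed distance is -4/17.

-4/17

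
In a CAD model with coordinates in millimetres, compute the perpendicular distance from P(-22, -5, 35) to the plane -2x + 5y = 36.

17√29/29

d = |(-2)·(-22) + 5·(-5) − 36| / √(4 + 25 + 0) = |-17| / √29 = 17/√29.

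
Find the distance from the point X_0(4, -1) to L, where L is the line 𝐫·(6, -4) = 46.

The normal to the line is n = (6, -4) with |n| = 2√13.
|n·X_0 − 46| = |28 − 46| = 18, so the distance is 18/(2√13) = 9/√13.

9/√13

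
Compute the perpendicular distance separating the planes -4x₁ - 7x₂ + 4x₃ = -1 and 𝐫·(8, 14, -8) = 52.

Divide the second equation by -2 to match normals: -4x₁ - 7x₂ + 4x₃ = -26.
With common normal n = (-4, -7, 4) (|n| = 9), the distance is |(-1) − (-26)|/|n| = 25/9.

25/9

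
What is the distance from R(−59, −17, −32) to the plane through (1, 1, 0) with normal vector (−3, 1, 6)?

15√46/23

The plane has equation n·(r − (1, 1, 0)) = 0, i.e. n·r = -2.
d = |(-3)·(-59) + 1·(-17) + 6·(-32) − (-2)| / √(9 + 1 + 36) = |-30| / √46 = 30/√46.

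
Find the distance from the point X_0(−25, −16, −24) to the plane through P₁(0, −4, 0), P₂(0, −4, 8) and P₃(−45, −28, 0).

20/17

P₁P₂ = (0, 0, 8) and P₁P₃ = (−45, −24, 0), so a normal is n = P₁P₂ × P₁P₃ = (192, −360, 0).
d = |192·(-25) + (-360)·(-16) − 1440| / √(36864 + 129600 + 0) = |-480| / 408 = 20/17.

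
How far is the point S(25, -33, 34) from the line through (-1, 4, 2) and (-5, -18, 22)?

6√29

A direction vector is d = (-4, -22, 20).
AP = (26, -37, 32), and AP × d = (-36, -648, -720).
|AP × d|² = 939600 and |d|² = 900, so the distance is √(939600/900) = √1044 = 6√29.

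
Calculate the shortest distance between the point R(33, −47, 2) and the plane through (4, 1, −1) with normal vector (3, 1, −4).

The plane has equation n·(r − (4, 1, −1)) = 0, i.e. n·r = 17.
Then n·(33, −47, 2) − 17 = 27.
|n| = √(9 + 1 + 16) = √26, so the distance is |27|/√26 = 27/√26.

27√26/26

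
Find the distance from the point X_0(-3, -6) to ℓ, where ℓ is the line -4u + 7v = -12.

18√65/65

d = |(-4)·(-3) + 7·(-6) − (-12)| / √(16 + 49) = |-18|/√65 = 18√65/65.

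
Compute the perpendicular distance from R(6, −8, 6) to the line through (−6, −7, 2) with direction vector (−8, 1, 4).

Direction vector d = (−8, 1, 4).
AP = (12, −1, 4); AP·d = -81, |AP|² = 161, |d|² = 81.
distance² = |AP|² − (AP·d)²/|d|² = 161 − 6561/81 = 80, so the distance is 4√5.

4√5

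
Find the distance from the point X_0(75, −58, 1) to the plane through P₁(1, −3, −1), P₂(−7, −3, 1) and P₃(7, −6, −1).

28/√21

P₁P₂ = (−8, 0, 2) and P₁P₃ = (6, −3, 0), so a normal is n = P₁P₂ × P₁P₃ = (6, 12, 24).
Then n·(75, −58, 1) − (−54) = −168.
|n| = √(36 + 144 + 576) = 6√21, so the distance is |-168|/(6√21) = 28/√21.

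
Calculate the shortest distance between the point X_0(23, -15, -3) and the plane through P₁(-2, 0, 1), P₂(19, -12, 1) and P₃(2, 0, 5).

P₁P₂ = (21, -12, 0) and P₁P₃ = (4, 0, 4), so a normal is n = P₁P₂ × P₁P₃ = (-48, -84, 48).
Then n·(23, -15, -3) - 144 = -132.
|n| = √(2304 + 7056 + 2304) = 108, so the distance is |-132|/108 = 11/9.

11/9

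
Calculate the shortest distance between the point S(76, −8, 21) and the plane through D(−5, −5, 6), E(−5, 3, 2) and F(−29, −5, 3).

3

DE = (0, 8, −4) and DF = (−24, 0, −3), so a normal is n = DE × DF = (−24, 96, 192).
Then n·(76, −8, 21) − 792 = 648.
|n| = √(576 + 9216 + 36864) = 216, so the distance is |648|/216 = 3.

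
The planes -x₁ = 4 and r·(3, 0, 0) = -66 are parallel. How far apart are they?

18

Divide the second equation by -3 to match normals: -x₁ = 22.
Both planes have normal n = (-1, 0, 0), |n| = 1. Any point on the first plane is at distance |22 − 4|/|n| = 18/1 = 18 from the second.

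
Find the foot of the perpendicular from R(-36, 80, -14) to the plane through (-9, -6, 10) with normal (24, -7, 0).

(12, 66, -14)

The perpendicular from R has direction n = (24, -7, 0): r = (-36, 80, -14) + μ(24, -7, 0).
Substitute into the plane: n·(R + μn) = -174 gives -1424 + 625μ = -174, so μ = 2.
Foot = (-36, 80, -14) + 2·(24, -7, 0) = (12, 66, -14).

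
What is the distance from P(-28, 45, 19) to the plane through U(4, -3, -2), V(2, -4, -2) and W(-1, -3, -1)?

23√30/30

UV = (-2, -1, 0) and UW = (-5, 0, 1), so a normal is n = UV × UW = (-1, 2, -5).
Then n·(-28, 45, 19) - 0 = 23.
|n| = √(1 + 4 + 25) = √30, so the distance is |23|/√30 = 23√30/30.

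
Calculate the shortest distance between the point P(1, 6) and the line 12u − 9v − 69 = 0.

37/5

The normal to the line is n = (12, −9) with |n| = 15.
|n·P − 69| = |-42 − 69| = 111, so the distance is 111/15 = 37/5.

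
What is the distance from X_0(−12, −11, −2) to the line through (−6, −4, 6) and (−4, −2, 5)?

√113

A direction vector is d = (2, 2, −1).
AP = (−6, −7, −8), and AP × d = (23, −22, 2).
|AP × d|² = 1017 and |d|² = 9, so the distance is √(1017/9) = √113.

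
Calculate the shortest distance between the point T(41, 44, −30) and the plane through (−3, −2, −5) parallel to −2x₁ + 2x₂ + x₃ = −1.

7

Parallel planes share the normal n = (−2, 2, 1); since (−3, −2, −5) lies on the plane, its equation is −2x₁ + 2x₂ + x₃ = -3.
Then n·(41, 44, −30) − (−3) = −21.
|n| = √(4 + 4 + 1) = 3, so the distance is |-21|/3 = 7.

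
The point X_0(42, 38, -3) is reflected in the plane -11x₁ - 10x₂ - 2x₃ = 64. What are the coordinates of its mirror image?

With n = (-11, -10, -2), the signed offset is (n·X_0 − 64)/|n|² = -900/225 = -4.
X_0' = X_0 − 2t·n = (42, 38, -3) − (-8)·(-11, -10, -2) = (-46, -42, -19).

(-46, -42, -19)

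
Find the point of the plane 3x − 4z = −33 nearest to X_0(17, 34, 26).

The perpendicular from X_0 has direction n = (3, 0, −4): r = (17, 34, 26) + t(3, 0, −4).
Substitute into the plane: n·(X_0 + tn) = -33 gives -53 + 25t = -33, so t = 4/5.
Foot = (17, 34, 26) + (4/5)·(3, 0, −4) = (97/5, 34, 114/5).

(97/5, 34, 114/5)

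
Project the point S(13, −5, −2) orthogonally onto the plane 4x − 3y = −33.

The perpendicular from S has direction n = (4, −3, 0): r = (13, −5, −2) + λ(4, −3, 0).
Substitute into the plane: n·(S + λn) = -33 gives 67 + 25λ = -33, so λ = -4.
Foot = (13, −5, −2) + (-4)·(4, −3, 0) = (−3, 7, −2).

(-3, 7, -2)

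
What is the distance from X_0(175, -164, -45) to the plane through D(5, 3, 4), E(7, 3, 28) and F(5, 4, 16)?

5

DE = (2, 0, 24) and DF = (0, 1, 12), so a normal is n = DE × DF = (-24, -24, 2).
n = (-24, -24, 2); n·P − (-184) = -170; |n| = 34; distance = 170/34 = 5.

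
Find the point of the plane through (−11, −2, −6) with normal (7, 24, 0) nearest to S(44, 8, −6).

(37, -16, -6)

The perpendicular from S has direction n = (7, 24, 0): r = (44, 8, −6) + μ(7, 24, 0).
Substitute into the plane: n·(S + μn) = -125 gives 500 + 625μ = -125, so μ = -1.
Foot = (44, 8, −6) + (-1)·(7, 24, 0) = (37, −16, −6).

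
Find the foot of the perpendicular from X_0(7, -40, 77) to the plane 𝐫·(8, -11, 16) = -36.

n = (8, -11, 16), |n|² = 441, and n·X_0 − (-36) = 1764.
t = 1764/441 = 4, so the foot is X_0 − t·n = (7, -40, 77) − 4·(8, -11, 16) = (-25, 4, 13).

(-25, 4, 13)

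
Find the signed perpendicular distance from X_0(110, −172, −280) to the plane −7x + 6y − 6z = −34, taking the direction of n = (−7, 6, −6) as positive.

n·X_0 − (-34) = -88.
|n| = 11, so the signed distance is -88/11 = -8.

-8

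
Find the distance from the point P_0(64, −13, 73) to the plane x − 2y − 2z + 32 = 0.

8

Normal vector n = (1, −2, −2), and n·(64, −13, 73) − (−32) = −24.
|n| = √(1 + 4 + 4) = 3, so the distance is |-24|/3 = 8.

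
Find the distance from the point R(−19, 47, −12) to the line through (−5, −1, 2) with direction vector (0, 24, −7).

14

Direction vector d = (0, 24, −7).
AP = (−14, 48, −14); AP·d = 1250, |AP|² = 2696, |d|² = 625.
distance² = |AP|² − (AP·d)²/|d|² = 2696 − 1562500/625 = 196, so the distance is 14.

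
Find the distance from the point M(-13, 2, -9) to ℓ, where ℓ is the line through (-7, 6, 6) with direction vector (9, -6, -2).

Direction vector d = (9, -6, -2).
AP = (-6, -4, -15), and AP × d = (-82, -147, 72).
|AP × d|² = 33517 and |d|² = 121, so the distance is √(33517/121) = √277.

√277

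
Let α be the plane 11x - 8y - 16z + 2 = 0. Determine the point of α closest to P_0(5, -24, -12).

The perpendicular from P_0 has direction n = (11, -8, -16): r = (5, -24, -12) + μ(11, -8, -16).
Substitute into the plane: n·(P_0 + μn) = -2 gives 439 + 441μ = -2, so μ = -1.
Foot = (5, -24, -12) + (-1)·(11, -8, -16) = (-6, -16, 4).

(-6, -16, 4)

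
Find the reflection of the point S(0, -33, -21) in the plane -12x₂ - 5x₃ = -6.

(0, 39, 9)

n = (0, -12, -5), |n|² = 169, n·S − (-6) = 507, so t = 507/169 = 3.
Foot F = S − 3·n = (0, 3, -6); the reflection is 2F − S = (0, 39, 9).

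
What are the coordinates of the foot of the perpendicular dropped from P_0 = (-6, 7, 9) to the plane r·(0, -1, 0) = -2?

(-6, 2, 9)

The perpendicular from P_0 has direction n = (0, -1, 0): r = (-6, 7, 9) + λ(0, -1, 0).
Substitute into the plane: n·(P_0 + λn) = -2 gives -7 + 1λ = -2, so λ = 5.
Foot = (-6, 7, 9) + 5·(0, -1, 0) = (-6, 2, 9).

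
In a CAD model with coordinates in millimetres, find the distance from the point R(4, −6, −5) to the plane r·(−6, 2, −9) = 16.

Normal vector n = (−6, 2, −9), and n·(4, −6, −5) − 16 = −7.
|n| = √(36 + 4 + 81) = 11, so the distance is |-7|/11 = 7/11.

7/11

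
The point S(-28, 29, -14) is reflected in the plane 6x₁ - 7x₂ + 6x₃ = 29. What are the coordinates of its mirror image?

(20, -27, 34)

n = (6, -7, 6), |n|² = 121, n·S − 29 = -484, so t = -484/121 = -4.
Foot F = S − (-4)·n = (-4, 1, 10); the reflection is 2F − S = (20, -27, 34).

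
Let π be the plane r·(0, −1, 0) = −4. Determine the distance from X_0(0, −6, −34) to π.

d = |(-1)·(-6) − (-4)| / √(0 + 1 + 0) = |10| / 1 = 10.

10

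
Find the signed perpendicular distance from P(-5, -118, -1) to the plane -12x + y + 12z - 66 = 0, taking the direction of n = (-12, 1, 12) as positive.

-8

n·P − 66 = -136.
|n| = 17, so the signed distance is -136/17 = -8.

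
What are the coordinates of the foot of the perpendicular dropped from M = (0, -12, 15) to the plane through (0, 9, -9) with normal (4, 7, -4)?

(12, 9, 3)

n = (4, 7, -4), |n|² = 81, and n·M − 99 = -243.
t = -243/81 = -3, so the foot is M − t·n = (0, -12, 15) − (-3)·(4, 7, -4) = (12, 9, 3).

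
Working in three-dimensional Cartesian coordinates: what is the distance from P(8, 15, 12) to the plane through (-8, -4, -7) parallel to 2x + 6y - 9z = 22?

Parallel planes share the normal n = (2, 6, -9); since (-8, -4, -7) lies on the plane, its equation is 2x + 6y - 9z = 23.
n = (2, 6, -9); n·P − 23 = -25; |n| = 11; distance = 25/11.

25/11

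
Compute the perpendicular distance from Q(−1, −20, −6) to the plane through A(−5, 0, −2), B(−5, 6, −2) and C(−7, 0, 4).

AB = (0, 6, 0) and AC = (−2, 0, 6), so a normal is n = AB × AC = (36, 0, 12).
d = |36·(-1) + 12·(-6) − (-204)| / √(1296 + 0 + 144) = |96| / (12√10) = 4√10/5.

8/√10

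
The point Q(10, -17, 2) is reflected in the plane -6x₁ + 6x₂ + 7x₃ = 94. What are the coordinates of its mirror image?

(-14, 7, 30)

n = (-6, 6, 7), |n|² = 121, n·Q − 94 = -242, so t = -242/121 = -2.
Foot F = Q − (-2)·n = (-2, -5, 16); the reflection is 2F − Q = (-14, 7, 30).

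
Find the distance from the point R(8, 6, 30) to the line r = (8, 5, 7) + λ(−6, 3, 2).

√481

Direction vector d = (−6, 3, 2).
AP = (0, 1, 23), and AP × d = (−67, −138, 6).
|AP × d|² = 23569 and |d|² = 49, so the distance is √(23569/49) = √481.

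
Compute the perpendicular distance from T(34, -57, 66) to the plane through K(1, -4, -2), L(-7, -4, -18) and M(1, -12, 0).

KL = (-8, 0, -16) and KM = (0, -8, 2), so a normal is n = KL × KM = (-128, 16, 64).
Then n·(34, -57, 66) - (-320) = -720.
|n| = √(16384 + 256 + 4096) = 144, so the distance is |-720|/144 = 5.

5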